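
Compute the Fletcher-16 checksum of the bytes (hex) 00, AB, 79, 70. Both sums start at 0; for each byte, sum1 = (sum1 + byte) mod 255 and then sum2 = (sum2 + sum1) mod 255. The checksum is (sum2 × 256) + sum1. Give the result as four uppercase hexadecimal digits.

6695

Running sums (mod 255):
  after byte 0 (00): sum1=0, sum2=0
  after byte 1 (AB): sum1=171, sum2=171
  after byte 2 (79): sum1=37, sum2=208
  after byte 3 (70): sum1=149, sum2=102
Checksum = sum2·256 + sum1 = 102·256 + 149 = 26261 = 0x6695.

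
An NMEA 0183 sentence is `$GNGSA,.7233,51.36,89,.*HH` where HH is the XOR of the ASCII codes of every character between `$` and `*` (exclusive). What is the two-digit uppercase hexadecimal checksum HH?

77

XOR the ASCII codes of the payload characters:
  'G' = 0x47 → acc = 0x47
  'N' = 0x4E → acc = 0x09
  'G' = 0x47 → acc = 0x4E
  'S' = 0x53 → acc = 0x1D
  'A' = 0x41 → acc = 0x5C
  ',' = 0x2C → acc = 0x70
  '.' = 0x2E → acc = 0x5E
  '7' = 0x37 → acc = 0x69
  '2' = 0x32 → acc = 0x5B
  '3' = 0x33 → acc = 0x68
  '3' = 0x33 → acc = 0x5B
  ',' = 0x2C → acc = 0x77
  '5' = 0x35 → acc = 0x42
  '1' = 0x31 → acc = 0x73
  '.' = 0x2E → acc = 0x5D
  '3' = 0x33 → acc = 0x6E
  '6' = 0x36 → acc = 0x58
  ',' = 0x2C → acc = 0x74
  '8' = 0x38 → acc = 0x4C
  '9' = 0x39 → acc = 0x75
  ',' = 0x2C → acc = 0x59
  '.' = 0x2E → acc = 0x77
Checksum = 0x77.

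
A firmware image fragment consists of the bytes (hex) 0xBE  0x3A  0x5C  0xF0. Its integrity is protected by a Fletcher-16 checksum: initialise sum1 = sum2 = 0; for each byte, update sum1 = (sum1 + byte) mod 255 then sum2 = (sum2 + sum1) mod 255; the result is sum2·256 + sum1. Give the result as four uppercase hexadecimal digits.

5346

Running sums (mod 255):
  after byte 0 (0xBE): sum1=190, sum2=190
  after byte 1 (0x3A): sum1=248, sum2=183
  after byte 2 (0x5C): sum1=85, sum2=13
  after byte 3 (0xF0): sum1=70, sum2=83
Checksum = sum2·256 + sum1 = 83·256 + 70 = 21318 = 0x5346.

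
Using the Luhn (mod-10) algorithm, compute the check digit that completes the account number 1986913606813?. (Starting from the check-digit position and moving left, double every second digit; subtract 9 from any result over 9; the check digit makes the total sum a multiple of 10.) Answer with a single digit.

Partial digits right→left: 3 1 8 6 0 6 3 1 9 6 8 9 1
Double every second digit counting from the check-digit position (so the 1st, 3rd, 5th, ... of the partial from the right).
  doubled (with −9 where >9): 6 7 0 6 9 7 2 → sum 37
  kept as-is: 1 6 6 1 6 9 → sum 29
Total = 37 + 29 = 66.
Check digit = (10 − (66 mod 10)) mod 10 = 4.

4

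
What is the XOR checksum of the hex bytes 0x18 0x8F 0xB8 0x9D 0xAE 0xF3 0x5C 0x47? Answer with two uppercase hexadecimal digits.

XOR the bytes together:
  start with 0x18
  0x18 ⊕ 0x8F = 0x97
  0x97 ⊕ 0xB8 = 0x2F
  0x2F ⊕ 0x9D = 0xB2
  0xB2 ⊕ 0xAE = 0x1C
  0x1C ⊕ 0xF3 = 0xEF
  0xEF ⊕ 0x5C = 0xB3
  0xB3 ⊕ 0x47 = 0xF4

F4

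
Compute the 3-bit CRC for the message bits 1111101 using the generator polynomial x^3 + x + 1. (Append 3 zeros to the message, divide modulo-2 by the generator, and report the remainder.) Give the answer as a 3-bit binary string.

Append 3 zeros: 1111101000. Divide by 1011 (XOR where the leading bit is 1):
  pos 0: 1111 XOR 1011 = 0100
  pos 1: 1001 XOR 1011 = 0010
  pos 3: 1001 XOR 1011 = 0010
  pos 5: 1000 XOR 1011 = 0011
Remainder (last 3 bits) = 110. This is the CRC / FCS.

110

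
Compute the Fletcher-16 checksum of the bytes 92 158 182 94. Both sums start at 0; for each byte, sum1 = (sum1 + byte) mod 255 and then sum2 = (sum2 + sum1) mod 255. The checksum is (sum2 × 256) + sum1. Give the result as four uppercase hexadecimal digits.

Running sums (mod 255):
  after byte 0 (92): sum1=92, sum2=92
  after byte 1 (158): sum1=250, sum2=87
  after byte 2 (182): sum1=177, sum2=9
  after byte 3 (94): sum1=16, sum2=25
Checksum = sum2·256 + sum1 = 25·256 + 16 = 6416 = 0x1910.

1910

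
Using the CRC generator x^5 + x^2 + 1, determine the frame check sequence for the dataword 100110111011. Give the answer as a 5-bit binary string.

Append 5 zeros: 10011011101100000. Divide by 100101 (XOR where the leading bit is 1):
  pos 0: 100110 XOR 100101 = 000011
  pos 4: 111110 XOR 100101 = 011011
  pos 5: 110111 XOR 100101 = 010010
  pos 6: 100101 XOR 100101 = 000000
Remainder (last 5 bits) = 00000. This is the CRC / FCS.

00000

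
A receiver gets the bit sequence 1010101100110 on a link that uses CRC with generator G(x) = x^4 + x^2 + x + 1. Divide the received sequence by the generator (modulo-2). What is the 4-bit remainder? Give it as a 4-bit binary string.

0111

Modulo-2 division of 1010101100110 by 10111:
  pos 0: 10101 XOR 10111 = 00010
  pos 3: 10011 XOR 10111 = 00100
  pos 5: 10000 XOR 10111 = 00111
  pos 7: 11111 XOR 10111 = 01000
  pos 8: 10000 XOR 10111 = 00111
Remainder = 0111 (nonzero — an error is detected).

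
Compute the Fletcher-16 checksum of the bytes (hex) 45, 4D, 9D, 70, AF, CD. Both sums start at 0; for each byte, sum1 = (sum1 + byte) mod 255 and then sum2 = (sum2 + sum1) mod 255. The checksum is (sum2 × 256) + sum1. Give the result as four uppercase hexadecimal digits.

Running sums (mod 255):
  after byte 0 (45): sum1=69, sum2=69
  after byte 1 (4D): sum1=146, sum2=215
  after byte 2 (9D): sum1=48, sum2=8
  after byte 3 (70): sum1=160, sum2=168
  after byte 4 (AF): sum1=80, sum2=248
  after byte 5 (CD): sum1=30, sum2=23
Checksum = sum2·256 + sum1 = 23·256 + 30 = 5918 = 0x171E.

171E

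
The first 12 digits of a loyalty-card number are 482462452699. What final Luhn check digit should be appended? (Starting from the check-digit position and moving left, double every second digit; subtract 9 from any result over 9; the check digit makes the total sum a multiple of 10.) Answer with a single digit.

1

Partial digits right→left: 9 9 6 2 5 4 2 6 4 2 8 4
Double every second digit counting from the check-digit position (so the 1st, 3rd, 5th, ... of the partial from the right).
  doubled (with −9 where >9): 9 3 1 4 8 7 → sum 32
  kept as-is: 9 2 4 6 2 4 → sum 27
Total = 32 + 27 = 59.
Check digit = (10 − (59 mod 10)) mod 10 = 1.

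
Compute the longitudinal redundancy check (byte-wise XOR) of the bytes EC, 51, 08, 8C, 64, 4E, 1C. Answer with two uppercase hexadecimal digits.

0F

XOR the bytes together:
  start with 0xEC
  0xEC ⊕ 0x51 = 0xBD
  0xBD ⊕ 0x08 = 0xB5
  0xB5 ⊕ 0x8C = 0x39
  0x39 ⊕ 0x64 = 0x5D
  0x5D ⊕ 0x4E = 0x13
  0x13 ⊕ 0x1C = 0x0F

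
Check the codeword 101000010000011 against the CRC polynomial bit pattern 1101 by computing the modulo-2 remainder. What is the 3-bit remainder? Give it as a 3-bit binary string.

Modulo-2 division of 101000010000011 by 1101:
  pos 0: 1010 XOR 1101 = 0111
  pos 1: 1110 XOR 1101 = 0011
  pos 3: 1100 XOR 1101 = 0001
  pos 6: 1100 XOR 1101 = 0001
  pos 9: 1000 XOR 1101 = 0101
  pos 10: 1011 XOR 1101 = 0110
  pos 11: 1101 XOR 1101 = 0000
Remainder = 000 (zero — the frame passes the CRC check).

000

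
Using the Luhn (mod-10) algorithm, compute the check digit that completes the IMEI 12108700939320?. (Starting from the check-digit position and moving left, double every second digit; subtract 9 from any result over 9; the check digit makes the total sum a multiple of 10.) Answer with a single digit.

Partial digits right→left: 0 2 3 9 3 9 0 0 7 8 0 1 2 1
Double every second digit counting from the check-digit position (so the 1st, 3rd, 5th, ... of the partial from the right).
  doubled (with −9 where >9): 0 6 6 0 5 0 4 → sum 21
  kept as-is: 2 9 9 0 8 1 1 → sum 30
Total = 21 + 30 = 51.
Check digit = (10 − (51 mod 10)) mod 10 = 9.

9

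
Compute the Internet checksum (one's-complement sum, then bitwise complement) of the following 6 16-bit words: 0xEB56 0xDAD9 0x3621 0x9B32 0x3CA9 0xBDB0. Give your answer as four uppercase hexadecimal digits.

6E21

One's-complement addition (fold any carry out of bit 15 back into bit 0):
  0xEB56 + 0xDAD9 = 0x1C62F → wrap carry → 0xC630
  0xC630 + 0x3621 = 0x0FC51
  0xFC51 + 0x9B32 = 0x19783 → wrap carry → 0x9784
  0x9784 + 0x3CA9 = 0x0D42D
  0xD42D + 0xBDB0 = 0x191DD → wrap carry → 0x91DE
One's-complement sum = 0x91DE.
Checksum = ~0x91DE & 0xFFFF = 0x6E21.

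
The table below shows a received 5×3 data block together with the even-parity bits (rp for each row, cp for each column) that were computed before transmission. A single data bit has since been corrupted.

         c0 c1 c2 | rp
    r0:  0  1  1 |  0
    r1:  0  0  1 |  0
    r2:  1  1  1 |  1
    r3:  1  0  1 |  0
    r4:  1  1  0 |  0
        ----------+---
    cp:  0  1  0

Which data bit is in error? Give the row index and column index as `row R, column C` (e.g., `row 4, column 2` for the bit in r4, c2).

Recompute each row's even parity and compare to rp:
  r0: data parity 0, sent rp 0 → ok
  r1: data parity 1, sent rp 0 → mismatch
  r2: data parity 1, sent rp 1 → ok
  r3: data parity 0, sent rp 0 → ok
  r4: data parity 0, sent rp 0 → ok
Recompute each column's even parity and compare to cp:
  c0: data parity 1, sent cp 0 → mismatch
  c1: data parity 1, sent cp 1 → ok
  c2: data parity 0, sent cp 0 → ok
Exactly one row (r1) and one column (c0) fail → the flipped bit is at their intersection.

row 1, column 0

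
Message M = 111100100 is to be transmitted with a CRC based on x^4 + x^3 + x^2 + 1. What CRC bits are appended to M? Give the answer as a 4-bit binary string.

Append 4 zeros: 1111001000000. Divide by 11101 (XOR where the leading bit is 1):
  pos 0: 11110 XOR 11101 = 00011
  pos 3: 11010 XOR 11101 = 00111
  pos 5: 11100 XOR 11101 = 00001
Remainder (last 4 bits) = 1000. This is the CRC / FCS.

1000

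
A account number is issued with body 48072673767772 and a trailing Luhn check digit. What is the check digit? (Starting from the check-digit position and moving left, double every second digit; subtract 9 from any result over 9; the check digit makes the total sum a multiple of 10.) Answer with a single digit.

3

Partial digits right→left: 2 7 7 7 6 7 3 7 6 2 7 0 8 4
Double every second digit counting from the check-digit position (so the 1st, 3rd, 5th, ... of the partial from the right).
  doubled (with −9 where >9): 4 5 3 6 3 5 7 → sum 33
  kept as-is: 7 7 7 7 2 0 4 → sum 34
Total = 33 + 34 = 67.
Check digit = (10 − (67 mod 10)) mod 10 = 3.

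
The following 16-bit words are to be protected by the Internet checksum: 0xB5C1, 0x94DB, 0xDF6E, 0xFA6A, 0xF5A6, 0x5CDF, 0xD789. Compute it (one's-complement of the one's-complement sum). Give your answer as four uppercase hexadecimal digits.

One's-complement addition (fold any carry out of bit 15 back into bit 0):
  0xB5C1 + 0x94DB = 0x14A9C → wrap carry → 0x4A9D
  0x4A9D + 0xDF6E = 0x12A0B → wrap carry → 0x2A0C
  0x2A0C + 0xFA6A = 0x12476 → wrap carry → 0x2477
  0x2477 + 0xF5A6 = 0x11A1D → wrap carry → 0x1A1E
  0x1A1E + 0x5CDF = 0x076FD
  0x76FD + 0xD789 = 0x14E86 → wrap carry → 0x4E87
One's-complement sum = 0x4E87.
Checksum = ~0x4E87 & 0xFFFF = 0xB178.

B178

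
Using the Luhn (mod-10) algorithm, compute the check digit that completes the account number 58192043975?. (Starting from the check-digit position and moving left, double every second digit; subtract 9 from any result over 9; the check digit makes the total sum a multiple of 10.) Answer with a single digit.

8

Partial digits right→left: 5 7 9 3 4 0 2 9 1 8 5
Double every second digit counting from the check-digit position (so the 1st, 3rd, 5th, ... of the partial from the right).
  doubled (with −9 where >9): 1 9 8 4 2 1 → sum 25
  kept as-is: 7 3 0 9 8 → sum 27
Total = 25 + 27 = 52.
Check digit = (10 − (52 mod 10)) mod 10 = 8.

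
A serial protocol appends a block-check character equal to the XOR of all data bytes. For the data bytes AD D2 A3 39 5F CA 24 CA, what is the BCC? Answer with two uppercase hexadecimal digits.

XOR the bytes together:
  start with 0xAD
  0xAD ⊕ 0xD2 = 0x7F
  0x7F ⊕ 0xA3 = 0xDC
  0xDC ⊕ 0x39 = 0xE5
  0xE5 ⊕ 0x5F = 0xBA
  0xBA ⊕ 0xCA = 0x70
  0x70 ⊕ 0x24 = 0x54
  0x54 ⊕ 0xCA = 0x9E

9E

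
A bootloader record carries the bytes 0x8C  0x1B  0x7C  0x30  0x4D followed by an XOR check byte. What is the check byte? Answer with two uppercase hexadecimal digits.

XOR the bytes together:
  start with 0x8C
  0x8C ⊕ 0x1B = 0x97
  0x97 ⊕ 0x7C = 0xEB
  0xEB ⊕ 0x30 = 0xDB
  0xDB ⊕ 0x4D = 0x96

96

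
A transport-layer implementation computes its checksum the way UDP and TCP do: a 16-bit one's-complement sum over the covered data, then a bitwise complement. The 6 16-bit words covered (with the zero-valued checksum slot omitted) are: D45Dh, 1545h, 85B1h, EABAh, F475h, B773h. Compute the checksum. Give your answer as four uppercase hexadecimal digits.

One's-complement addition (fold any carry out of bit 15 back into bit 0):
  0xD45D + 0x1545 = 0x0E9A2
  0xE9A2 + 0x85B1 = 0x16F53 → wrap carry → 0x6F54
  0x6F54 + 0xEABA = 0x15A0E → wrap carry → 0x5A0F
  0x5A0F + 0xF475 = 0x14E84 → wrap carry → 0x4E85
  0x4E85 + 0xB773 = 0x105F8 → wrap carry → 0x05F9
One's-complement sum = 0x05F9.
Checksum = ~0x05F9 & 0xFFFF = 0xFA06.

FA06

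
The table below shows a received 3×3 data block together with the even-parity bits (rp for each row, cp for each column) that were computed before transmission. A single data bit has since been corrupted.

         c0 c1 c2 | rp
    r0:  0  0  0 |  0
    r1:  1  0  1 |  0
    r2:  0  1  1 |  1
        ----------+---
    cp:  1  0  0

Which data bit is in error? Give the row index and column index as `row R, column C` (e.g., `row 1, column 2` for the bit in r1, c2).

row 2, column 1

Recompute each row's even parity and compare to rp:
  r0: data parity 0, sent rp 0 → ok
  r1: data parity 0, sent rp 0 → ok
  r2: data parity 0, sent rp 1 → mismatch
Recompute each column's even parity and compare to cp:
  c0: data parity 1, sent cp 1 → ok
  c1: data parity 1, sent cp 0 → mismatch
  c2: data parity 0, sent cp 0 → ok
Exactly one row (r2) and one column (c1) fail → the flipped bit is at their intersection.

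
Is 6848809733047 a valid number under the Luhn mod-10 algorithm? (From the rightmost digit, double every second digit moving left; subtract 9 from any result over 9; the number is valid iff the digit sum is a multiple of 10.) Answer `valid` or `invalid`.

From the right, keep odd positions and double even positions (subtract 9 from any doubled value over 9):
  doubled (positions 2,4,...): 8 6 5 0 7 7 → sum 33
  kept (positions 1,3,...): 7 0 3 9 8 4 6 → sum 37
Total = 70.
70 mod 10 = 0, so the number is valid.

valid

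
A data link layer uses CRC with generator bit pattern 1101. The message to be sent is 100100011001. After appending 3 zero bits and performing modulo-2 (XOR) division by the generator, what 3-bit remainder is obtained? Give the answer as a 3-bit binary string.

Append 3 zeros: 100100011001000. Divide by 1101 (XOR where the leading bit is 1):
  pos 0: 1001 XOR 1101 = 0100
  pos 1: 1000 XOR 1101 = 0101
  pos 2: 1010 XOR 1101 = 0111
  pos 3: 1110 XOR 1101 = 0011
  pos 5: 1111 XOR 1101 = 0010
  pos 7: 1000 XOR 1101 = 0101
  pos 8: 1011 XOR 1101 = 0110
  pos 9: 1100 XOR 1101 = 0001
Remainder (last 3 bits) = 100. This is the CRC / FCS.

100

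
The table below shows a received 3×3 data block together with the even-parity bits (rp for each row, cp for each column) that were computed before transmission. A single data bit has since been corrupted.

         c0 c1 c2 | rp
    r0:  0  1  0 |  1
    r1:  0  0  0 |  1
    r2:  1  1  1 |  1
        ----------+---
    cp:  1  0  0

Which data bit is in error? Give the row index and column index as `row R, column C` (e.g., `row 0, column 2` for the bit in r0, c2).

row 1, column 2

Recompute each row's even parity and compare to rp:
  r0: data parity 1, sent rp 1 → ok
  r1: data parity 0, sent rp 1 → mismatch
  r2: data parity 1, sent rp 1 → ok
Recompute each column's even parity and compare to cp:
  c0: data parity 1, sent cp 1 → ok
  c1: data parity 0, sent cp 0 → ok
  c2: data parity 1, sent cp 0 → mismatch
Exactly one row (r1) and one column (c2) fail → the flipped bit is at their intersection.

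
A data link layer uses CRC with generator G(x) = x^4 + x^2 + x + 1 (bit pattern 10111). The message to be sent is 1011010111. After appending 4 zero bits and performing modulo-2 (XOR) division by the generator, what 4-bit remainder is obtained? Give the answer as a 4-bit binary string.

Append 4 zeros: 10110101110000. Divide by 10111 (XOR where the leading bit is 1):
  pos 0: 10110 XOR 10111 = 00001
  pos 4: 11011 XOR 10111 = 01100
  pos 5: 11001 XOR 10111 = 01110
  pos 6: 11100 XOR 10111 = 01011
  pos 7: 10110 XOR 10111 = 00001
Remainder (last 4 bits) = 0100. This is the CRC / FCS.

0100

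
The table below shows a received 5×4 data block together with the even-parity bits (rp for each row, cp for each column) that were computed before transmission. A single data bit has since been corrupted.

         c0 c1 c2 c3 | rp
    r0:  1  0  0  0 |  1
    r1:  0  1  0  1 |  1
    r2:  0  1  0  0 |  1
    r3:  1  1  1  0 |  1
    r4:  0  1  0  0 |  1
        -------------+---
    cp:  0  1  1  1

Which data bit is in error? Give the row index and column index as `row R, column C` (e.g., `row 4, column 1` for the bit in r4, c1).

Recompute each row's even parity and compare to rp:
  r0: data parity 1, sent rp 1 → ok
  r1: data parity 0, sent rp 1 → mismatch
  r2: data parity 1, sent rp 1 → ok
  r3: data parity 1, sent rp 1 → ok
  r4: data parity 1, sent rp 1 → ok
Recompute each column's even parity and compare to cp:
  c0: data parity 0, sent cp 0 → ok
  c1: data parity 0, sent cp 1 → mismatch
  c2: data parity 1, sent cp 1 → ok
  c3: data parity 1, sent cp 1 → ok
Exactly one row (r1) and one column (c1) fail → the flipped bit is at their intersection.

row 1, column 1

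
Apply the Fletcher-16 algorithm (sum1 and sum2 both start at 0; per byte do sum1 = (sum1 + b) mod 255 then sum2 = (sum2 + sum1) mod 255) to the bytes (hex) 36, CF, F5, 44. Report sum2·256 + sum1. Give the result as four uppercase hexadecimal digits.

7840

Running sums (mod 255):
  after byte 0 (36): sum1=54, sum2=54
  after byte 1 (CF): sum1=6, sum2=60
  after byte 2 (F5): sum1=251, sum2=56
  after byte 3 (44): sum1=64, sum2=120
Checksum = sum2·256 + sum1 = 120·256 + 64 = 30784 = 0x7840.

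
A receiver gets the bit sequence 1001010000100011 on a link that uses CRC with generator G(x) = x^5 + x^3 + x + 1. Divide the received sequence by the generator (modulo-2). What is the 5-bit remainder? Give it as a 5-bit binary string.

Modulo-2 division of 1001010000100011 by 101011:
  pos 0: 100101 XOR 101011 = 001110
  pos 2: 111000 XOR 101011 = 010011
  pos 3: 100110 XOR 101011 = 001101
  pos 5: 110101 XOR 101011 = 011110
  pos 6: 111100 XOR 101011 = 010111
  pos 7: 101110 XOR 101011 = 000101
  pos 10: 101011 XOR 101011 = 000000
Remainder = 00000 (zero — the frame passes the CRC check).

00000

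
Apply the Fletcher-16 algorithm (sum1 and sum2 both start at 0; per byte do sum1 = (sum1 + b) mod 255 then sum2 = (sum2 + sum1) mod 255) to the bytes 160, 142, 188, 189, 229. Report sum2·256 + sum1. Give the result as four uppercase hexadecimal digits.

F48F

Running sums (mod 255):
  after byte 0 (160): sum1=160, sum2=160
  after byte 1 (142): sum1=47, sum2=207
  after byte 2 (188): sum1=235, sum2=187
  after byte 3 (189): sum1=169, sum2=101
  after byte 4 (229): sum1=143, sum2=244
Checksum = sum2·256 + sum1 = 244·256 + 143 = 62607 = 0xF48F.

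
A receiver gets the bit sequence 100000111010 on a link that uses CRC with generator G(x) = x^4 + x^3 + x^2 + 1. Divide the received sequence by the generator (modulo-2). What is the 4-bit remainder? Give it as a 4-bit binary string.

1101

Modulo-2 division of 100000111010 by 11101:
  pos 0: 10000 XOR 11101 = 01101
  pos 1: 11010 XOR 11101 = 00111
  pos 3: 11111 XOR 11101 = 00010
  pos 6: 10101 XOR 11101 = 01000
  pos 7: 10000 XOR 11101 = 01101
Remainder = 1101 (nonzero — an error is detected).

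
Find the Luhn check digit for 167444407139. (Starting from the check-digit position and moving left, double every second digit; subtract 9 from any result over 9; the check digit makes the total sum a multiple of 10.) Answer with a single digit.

4

Partial digits right→left: 9 3 1 7 0 4 4 4 4 7 6 1
Double every second digit counting from the check-digit position (so the 1st, 3rd, 5th, ... of the partial from the right).
  doubled (with −9 where >9): 9 2 0 8 8 3 → sum 30
  kept as-is: 3 7 4 4 7 1 → sum 26
Total = 30 + 26 = 56.
Check digit = (10 − (56 mod 10)) mod 10 = 4.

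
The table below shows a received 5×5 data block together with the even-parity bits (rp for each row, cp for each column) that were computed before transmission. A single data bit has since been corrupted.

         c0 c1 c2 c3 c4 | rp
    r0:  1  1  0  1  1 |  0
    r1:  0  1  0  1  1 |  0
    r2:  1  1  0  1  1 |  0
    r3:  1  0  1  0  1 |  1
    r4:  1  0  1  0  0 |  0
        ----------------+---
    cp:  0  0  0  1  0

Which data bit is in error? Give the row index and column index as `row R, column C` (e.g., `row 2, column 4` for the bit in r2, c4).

Recompute each row's even parity and compare to rp:
  r0: data parity 0, sent rp 0 → ok
  r1: data parity 1, sent rp 0 → mismatch
  r2: data parity 0, sent rp 0 → ok
  r3: data parity 1, sent rp 1 → ok
  r4: data parity 0, sent rp 0 → ok
Recompute each column's even parity and compare to cp:
  c0: data parity 0, sent cp 0 → ok
  c1: data parity 1, sent cp 0 → mismatch
  c2: data parity 0, sent cp 0 → ok
  c3: data parity 1, sent cp 1 → ok
  c4: data parity 0, sent cp 0 → ok
Exactly one row (r1) and one column (c1) fail → the flipped bit is at their intersection.

row 1, column 1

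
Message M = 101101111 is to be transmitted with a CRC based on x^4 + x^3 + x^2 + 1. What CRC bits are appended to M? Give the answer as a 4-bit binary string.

1110

Append 4 zeros: 1011011110000. Divide by 11101 (XOR where the leading bit is 1):
  pos 0: 10110 XOR 11101 = 01011
  pos 1: 10111 XOR 11101 = 01010
  pos 2: 10101 XOR 11101 = 01000
  pos 3: 10001 XOR 11101 = 01100
  pos 4: 11001 XOR 11101 = 00100
  pos 6: 10000 XOR 11101 = 01101
  pos 7: 11010 XOR 11101 = 00111
Remainder (last 4 bits) = 1110. This is the CRC / FCS.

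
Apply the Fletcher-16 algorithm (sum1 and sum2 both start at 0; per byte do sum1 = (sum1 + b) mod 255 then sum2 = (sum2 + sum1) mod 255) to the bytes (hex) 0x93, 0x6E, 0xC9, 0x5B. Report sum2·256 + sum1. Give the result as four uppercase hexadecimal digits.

Running sums (mod 255):
  after byte 0 (0x93): sum1=147, sum2=147
  after byte 1 (0x6E): sum1=2, sum2=149
  after byte 2 (0xC9): sum1=203, sum2=97
  after byte 3 (0x5B): sum1=39, sum2=136
Checksum = sum2·256 + sum1 = 136·256 + 39 = 34855 = 0x8827.

8827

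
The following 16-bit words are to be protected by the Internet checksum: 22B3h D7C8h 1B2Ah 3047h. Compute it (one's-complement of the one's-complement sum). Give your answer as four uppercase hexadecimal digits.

One's-complement addition (fold any carry out of bit 15 back into bit 0):
  0x22B3 + 0xD7C8 = 0x0FA7B
  0xFA7B + 0x1B2A = 0x115A5 → wrap carry → 0x15A6
  0x15A6 + 0x3047 = 0x045ED
One's-complement sum = 0x45ED.
Checksum = ~0x45ED & 0xFFFF = 0xBA12.

BA12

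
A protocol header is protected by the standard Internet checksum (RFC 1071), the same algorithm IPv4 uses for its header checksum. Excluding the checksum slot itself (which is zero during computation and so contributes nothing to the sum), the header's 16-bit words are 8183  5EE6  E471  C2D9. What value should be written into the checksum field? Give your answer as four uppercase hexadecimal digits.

One's-complement addition (fold any carry out of bit 15 back into bit 0):
  0x8183 + 0x5EE6 = 0x0E069
  0xE069 + 0xE471 = 0x1C4DA → wrap carry → 0xC4DB
  0xC4DB + 0xC2D9 = 0x187B4 → wrap carry → 0x87B5
One's-complement sum = 0x87B5.
Checksum = ~0x87B5 & 0xFFFF = 0x784A.

784A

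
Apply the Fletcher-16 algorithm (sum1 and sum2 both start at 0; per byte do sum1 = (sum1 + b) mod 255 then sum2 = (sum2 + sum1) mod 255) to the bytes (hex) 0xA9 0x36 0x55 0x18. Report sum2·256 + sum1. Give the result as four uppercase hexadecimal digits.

0C4D

Running sums (mod 255):
  after byte 0 (0xA9): sum1=169, sum2=169
  after byte 1 (0x36): sum1=223, sum2=137
  after byte 2 (0x55): sum1=53, sum2=190
  after byte 3 (0x18): sum1=77, sum2=12
Checksum = sum2·256 + sum1 = 12·256 + 77 = 3149 = 0x0C4D.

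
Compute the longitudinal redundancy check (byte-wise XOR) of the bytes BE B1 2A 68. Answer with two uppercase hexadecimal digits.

XOR the bytes together:
  start with 0xBE
  0xBE ⊕ 0xB1 = 0x0F
  0x0F ⊕ 0x2A = 0x25
  0x25 ⊕ 0x68 = 0x4D

4D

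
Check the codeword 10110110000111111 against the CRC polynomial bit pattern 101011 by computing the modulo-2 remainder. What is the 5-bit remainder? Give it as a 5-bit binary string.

Modulo-2 division of 10110110000111111 by 101011:
  pos 0: 101101 XOR 101011 = 000110
  pos 3: 110100 XOR 101011 = 011111
  pos 4: 111110 XOR 101011 = 010101
  pos 5: 101010 XOR 101011 = 000001
  pos 10: 111111 XOR 101011 = 010100
  pos 11: 101001 XOR 101011 = 000010
Remainder = 00010 (nonzero — an error is detected).

00010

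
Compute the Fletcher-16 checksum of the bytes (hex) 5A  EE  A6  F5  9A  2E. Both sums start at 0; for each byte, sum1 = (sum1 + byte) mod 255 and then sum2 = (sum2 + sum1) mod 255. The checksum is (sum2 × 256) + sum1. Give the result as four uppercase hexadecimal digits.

A8AE

Running sums (mod 255):
  after byte 0 (5A): sum1=90, sum2=90
  after byte 1 (EE): sum1=73, sum2=163
  after byte 2 (A6): sum1=239, sum2=147
  after byte 3 (F5): sum1=229, sum2=121
  after byte 4 (9A): sum1=128, sum2=249
  after byte 5 (2E): sum1=174, sum2=168
Checksum = sum2·256 + sum1 = 168·256 + 174 = 43182 = 0xA8AE.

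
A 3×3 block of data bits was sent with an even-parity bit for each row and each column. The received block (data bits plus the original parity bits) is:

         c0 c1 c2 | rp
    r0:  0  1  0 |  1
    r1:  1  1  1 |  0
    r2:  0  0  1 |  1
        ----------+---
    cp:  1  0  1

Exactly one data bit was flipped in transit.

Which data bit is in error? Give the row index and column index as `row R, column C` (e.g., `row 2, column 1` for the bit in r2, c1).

Recompute each row's even parity and compare to rp:
  r0: data parity 1, sent rp 1 → ok
  r1: data parity 1, sent rp 0 → mismatch
  r2: data parity 1, sent rp 1 → ok
Recompute each column's even parity and compare to cp:
  c0: data parity 1, sent cp 1 → ok
  c1: data parity 0, sent cp 0 → ok
  c2: data parity 0, sent cp 1 → mismatch
Exactly one row (r1) and one column (c2) fail → the flipped bit is at their intersection.

row 1, column 2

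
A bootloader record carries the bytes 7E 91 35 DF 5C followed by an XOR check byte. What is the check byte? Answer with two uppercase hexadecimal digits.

XOR the bytes together:
  start with 0x7E
  0x7E ⊕ 0x91 = 0xEF
  0xEF ⊕ 0x35 = 0xDA
  0xDA ⊕ 0xDF = 0x05
  0x05 ⊕ 0x5C = 0x59

59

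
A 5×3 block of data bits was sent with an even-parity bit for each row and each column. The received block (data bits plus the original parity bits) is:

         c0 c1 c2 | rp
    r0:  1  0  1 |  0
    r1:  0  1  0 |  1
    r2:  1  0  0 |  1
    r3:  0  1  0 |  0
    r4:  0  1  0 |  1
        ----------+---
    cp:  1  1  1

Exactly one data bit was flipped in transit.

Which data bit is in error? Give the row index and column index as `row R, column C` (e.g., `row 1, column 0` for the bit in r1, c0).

Recompute each row's even parity and compare to rp:
  r0: data parity 0, sent rp 0 → ok
  r1: data parity 1, sent rp 1 → ok
  r2: data parity 1, sent rp 1 → ok
  r3: data parity 1, sent rp 0 → mismatch
  r4: data parity 1, sent rp 1 → ok
Recompute each column's even parity and compare to cp:
  c0: data parity 0, sent cp 1 → mismatch
  c1: data parity 1, sent cp 1 → ok
  c2: data parity 1, sent cp 1 → ok
Exactly one row (r3) and one column (c0) fail → the flipped bit is at their intersection.

row 3, column 0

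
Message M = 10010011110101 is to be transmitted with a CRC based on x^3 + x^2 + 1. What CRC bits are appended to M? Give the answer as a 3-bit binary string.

110

Append 3 zeros: 10010011110101000. Divide by 1101 (XOR where the leading bit is 1):
  pos 0: 1001 XOR 1101 = 0100
  pos 1: 1000 XOR 1101 = 0101
  pos 2: 1010 XOR 1101 = 0111
  pos 3: 1111 XOR 1101 = 0010
  pos 5: 1011 XOR 1101 = 0110
  pos 6: 1101 XOR 1101 = 0000
  pos 11: 1010 XOR 1101 = 0111
  pos 12: 1110 XOR 1101 = 0011
Remainder (last 3 bits) = 110. This is the CRC / FCS.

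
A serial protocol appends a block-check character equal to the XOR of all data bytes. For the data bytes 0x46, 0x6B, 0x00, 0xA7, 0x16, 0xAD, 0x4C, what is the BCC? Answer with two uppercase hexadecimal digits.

XOR the bytes together:
  start with 0x46
  0x46 ⊕ 0x6B = 0x2D
  0x2D ⊕ 0x00 = 0x2D
  0x2D ⊕ 0xA7 = 0x8A
  0x8A ⊕ 0x16 = 0x9C
  0x9C ⊕ 0xAD = 0x31
  0x31 ⊕ 0x4C = 0x7D

7D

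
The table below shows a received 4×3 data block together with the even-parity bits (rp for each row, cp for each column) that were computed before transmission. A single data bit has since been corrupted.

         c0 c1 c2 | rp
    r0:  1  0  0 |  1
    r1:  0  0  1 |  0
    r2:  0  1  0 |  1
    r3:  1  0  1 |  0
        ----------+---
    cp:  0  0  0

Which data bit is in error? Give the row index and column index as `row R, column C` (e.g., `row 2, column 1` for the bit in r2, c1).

Recompute each row's even parity and compare to rp:
  r0: data parity 1, sent rp 1 → ok
  r1: data parity 1, sent rp 0 → mismatch
  r2: data parity 1, sent rp 1 → ok
  r3: data parity 0, sent rp 0 → ok
Recompute each column's even parity and compare to cp:
  c0: data parity 0, sent cp 0 → ok
  c1: data parity 1, sent cp 0 → mismatch
  c2: data parity 0, sent cp 0 → ok
Exactly one row (r1) and one column (c1) fail → the flipped bit is at their intersection.

row 1, column 1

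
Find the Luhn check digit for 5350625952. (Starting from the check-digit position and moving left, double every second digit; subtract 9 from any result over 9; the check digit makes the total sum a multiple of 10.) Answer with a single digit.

1

Partial digits right→left: 2 5 9 5 2 6 0 5 3 5
Double every second digit counting from the check-digit position (so the 1st, 3rd, 5th, ... of the partial from the right).
  doubled (with −9 where >9): 4 9 4 0 6 → sum 23
  kept as-is: 5 5 6 5 5 → sum 26
Total = 23 + 26 = 49.
Check digit = (10 − (49 mod 10)) mod 10 = 1.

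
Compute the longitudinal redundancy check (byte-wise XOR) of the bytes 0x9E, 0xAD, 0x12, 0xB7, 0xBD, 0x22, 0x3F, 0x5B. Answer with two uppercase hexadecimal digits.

XOR the bytes together:
  start with 0x9E
  0x9E ⊕ 0xAD = 0x33
  0x33 ⊕ 0x12 = 0x21
  0x21 ⊕ 0xB7 = 0x96
  0x96 ⊕ 0xBD = 0x2B
  0x2B ⊕ 0x22 = 0x09
  0x09 ⊕ 0x3F = 0x36
  0x36 ⊕ 0x5B = 0x6D

6D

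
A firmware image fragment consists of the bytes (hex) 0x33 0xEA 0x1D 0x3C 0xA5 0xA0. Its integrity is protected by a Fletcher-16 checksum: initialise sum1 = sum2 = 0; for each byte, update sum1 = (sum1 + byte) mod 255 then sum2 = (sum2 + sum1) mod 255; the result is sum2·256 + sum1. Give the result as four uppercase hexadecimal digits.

DEBD

Running sums (mod 255):
  after byte 0 (0x33): sum1=51, sum2=51
  after byte 1 (0xEA): sum1=30, sum2=81
  after byte 2 (0x1D): sum1=59, sum2=140
  after byte 3 (0x3C): sum1=119, sum2=4
  after byte 4 (0xA5): sum1=29, sum2=33
  after byte 5 (0xA0): sum1=189, sum2=222
Checksum = sum2·256 + sum1 = 222·256 + 189 = 57021 = 0xDEBD.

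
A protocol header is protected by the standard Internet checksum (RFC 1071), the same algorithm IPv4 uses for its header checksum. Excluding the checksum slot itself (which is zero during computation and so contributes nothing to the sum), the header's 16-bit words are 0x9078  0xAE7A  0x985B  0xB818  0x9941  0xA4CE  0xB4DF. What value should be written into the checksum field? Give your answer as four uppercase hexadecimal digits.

One's-complement addition (fold any carry out of bit 15 back into bit 0):
  0x9078 + 0xAE7A = 0x13EF2 → wrap carry → 0x3EF3
  0x3EF3 + 0x985B = 0x0D74E
  0xD74E + 0xB818 = 0x18F66 → wrap carry → 0x8F67
  0x8F67 + 0x9941 = 0x128A8 → wrap carry → 0x28A9
  0x28A9 + 0xA4CE = 0x0CD77
  0xCD77 + 0xB4DF = 0x18256 → wrap carry → 0x8257
One's-complement sum = 0x8257.
Checksum = ~0x8257 & 0xFFFF = 0x7DA8.

7DA8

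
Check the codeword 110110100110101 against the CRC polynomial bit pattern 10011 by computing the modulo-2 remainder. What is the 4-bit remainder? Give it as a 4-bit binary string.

Modulo-2 division of 110110100110101 by 10011:
  pos 0: 11011 XOR 10011 = 01000
  pos 1: 10000 XOR 10011 = 00011
  pos 4: 11100 XOR 10011 = 01111
  pos 5: 11111 XOR 10011 = 01100
  pos 6: 11001 XOR 10011 = 01010
  pos 7: 10100 XOR 10011 = 00111
  pos 9: 11110 XOR 10011 = 01101
  pos 10: 11011 XOR 10011 = 01000
Remainder = 1000 (nonzero — an error is detected).

1000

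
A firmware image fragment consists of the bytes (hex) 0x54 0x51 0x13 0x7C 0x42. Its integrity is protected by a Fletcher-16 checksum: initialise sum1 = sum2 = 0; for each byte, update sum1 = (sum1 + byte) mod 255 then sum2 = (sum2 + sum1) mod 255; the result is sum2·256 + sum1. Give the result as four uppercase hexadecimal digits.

Running sums (mod 255):
  after byte 0 (0x54): sum1=84, sum2=84
  after byte 1 (0x51): sum1=165, sum2=249
  after byte 2 (0x13): sum1=184, sum2=178
  after byte 3 (0x7C): sum1=53, sum2=231
  after byte 4 (0x42): sum1=119, sum2=95
Checksum = sum2·256 + sum1 = 95·256 + 119 = 24439 = 0x5F77.

5F77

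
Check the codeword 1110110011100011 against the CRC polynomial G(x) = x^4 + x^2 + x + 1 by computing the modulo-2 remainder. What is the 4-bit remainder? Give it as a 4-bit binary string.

0000

Modulo-2 division of 1110110011100011 by 10111:
  pos 0: 11101 XOR 10111 = 01010
  pos 1: 10101 XOR 10111 = 00010
  pos 4: 10001 XOR 10111 = 00110
  pos 6: 11011 XOR 10111 = 01100
  pos 7: 11000 XOR 10111 = 01111
  pos 8: 11110 XOR 10111 = 01001
  pos 9: 10010 XOR 10111 = 00101
  pos 11: 10111 XOR 10111 = 00000
Remainder = 0000 (zero — the frame passes the CRC check).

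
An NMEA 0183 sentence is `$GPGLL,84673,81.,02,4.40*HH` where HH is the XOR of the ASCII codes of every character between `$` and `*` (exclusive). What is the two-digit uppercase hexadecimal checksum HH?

XOR the ASCII codes of the payload characters:
  'G' = 0x47 → acc = 0x47
  'P' = 0x50 → acc = 0x17
  'G' = 0x47 → acc = 0x50
  'L' = 0x4C → acc = 0x1C
  'L' = 0x4C → acc = 0x50
  ',' = 0x2C → acc = 0x7C
  '8' = 0x38 → acc = 0x44
  '4' = 0x34 → acc = 0x70
  '6' = 0x36 → acc = 0x46
  '7' = 0x37 → acc = 0x71
  '3' = 0x33 → acc = 0x42
  ',' = 0x2C → acc = 0x6E
  '8' = 0x38 → acc = 0x56
  '1' = 0x31 → acc = 0x67
  '.' = 0x2E → acc = 0x49
  ',' = 0x2C → acc = 0x65
  '0' = 0x30 → acc = 0x55
  '2' = 0x32 → acc = 0x67
  ',' = 0x2C → acc = 0x4B
  '4' = 0x34 → acc = 0x7F
  '.' = 0x2E → acc = 0x51
  '4' = 0x34 → acc = 0x65
  '0' = 0x30 → acc = 0x55
Checksum = 0x55.

55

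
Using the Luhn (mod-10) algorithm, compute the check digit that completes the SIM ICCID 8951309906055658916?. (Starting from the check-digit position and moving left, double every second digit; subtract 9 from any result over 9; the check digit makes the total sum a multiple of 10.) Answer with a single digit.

Partial digits right→left: 6 1 9 8 5 6 5 5 0 6 0 9 9 0 3 1 5 9 8
Double every second digit counting from the check-digit position (so the 1st, 3rd, 5th, ... of the partial from the right).
  doubled (with −9 where >9): 3 9 1 1 0 0 9 6 1 7 → sum 37
  kept as-is: 1 8 6 5 6 9 0 1 9 → sum 45
Total = 37 + 45 = 82.
Check digit = (10 − (82 mod 10)) mod 10 = 8.

8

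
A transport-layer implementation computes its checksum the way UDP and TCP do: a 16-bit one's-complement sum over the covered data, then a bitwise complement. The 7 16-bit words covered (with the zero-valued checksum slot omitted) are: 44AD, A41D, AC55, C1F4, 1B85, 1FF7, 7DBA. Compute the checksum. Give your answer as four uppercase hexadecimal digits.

EFB3

One's-complement addition (fold any carry out of bit 15 back into bit 0):
  0x44AD + 0xA41D = 0x0E8CA
  0xE8CA + 0xAC55 = 0x1951F → wrap carry → 0x9520
  0x9520 + 0xC1F4 = 0x15714 → wrap carry → 0x5715
  0x5715 + 0x1B85 = 0x0729A
  0x729A + 0x1FF7 = 0x09291
  0x9291 + 0x7DBA = 0x1104B → wrap carry → 0x104C
One's-complement sum = 0x104C.
Checksum = ~0x104C & 0xFFFF = 0xEFB3.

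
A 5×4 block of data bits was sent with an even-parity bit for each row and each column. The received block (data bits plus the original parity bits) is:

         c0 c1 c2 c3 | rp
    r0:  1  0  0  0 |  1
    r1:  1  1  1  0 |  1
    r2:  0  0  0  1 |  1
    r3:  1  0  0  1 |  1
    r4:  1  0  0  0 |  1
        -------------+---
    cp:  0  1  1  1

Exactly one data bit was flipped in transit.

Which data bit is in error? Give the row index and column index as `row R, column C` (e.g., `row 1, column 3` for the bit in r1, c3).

Recompute each row's even parity and compare to rp:
  r0: data parity 1, sent rp 1 → ok
  r1: data parity 1, sent rp 1 → ok
  r2: data parity 1, sent rp 1 → ok
  r3: data parity 0, sent rp 1 → mismatch
  r4: data parity 1, sent rp 1 → ok
Recompute each column's even parity and compare to cp:
  c0: data parity 0, sent cp 0 → ok
  c1: data parity 1, sent cp 1 → ok
  c2: data parity 1, sent cp 1 → ok
  c3: data parity 0, sent cp 1 → mismatch
Exactly one row (r3) and one column (c3) fail → the flipped bit is at their intersection.

row 3, column 3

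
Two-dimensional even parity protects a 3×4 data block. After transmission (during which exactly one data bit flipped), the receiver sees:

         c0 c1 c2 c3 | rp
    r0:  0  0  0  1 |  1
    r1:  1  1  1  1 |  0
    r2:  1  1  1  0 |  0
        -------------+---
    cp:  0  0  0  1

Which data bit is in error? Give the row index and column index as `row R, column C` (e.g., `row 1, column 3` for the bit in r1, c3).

Recompute each row's even parity and compare to rp:
  r0: data parity 1, sent rp 1 → ok
  r1: data parity 0, sent rp 0 → ok
  r2: data parity 1, sent rp 0 → mismatch
Recompute each column's even parity and compare to cp:
  c0: data parity 0, sent cp 0 → ok
  c1: data parity 0, sent cp 0 → ok
  c2: data parity 0, sent cp 0 → ok
  c3: data parity 0, sent cp 1 → mismatch
Exactly one row (r2) and one column (c3) fail → the flipped bit is at their intersection.

row 2, column 3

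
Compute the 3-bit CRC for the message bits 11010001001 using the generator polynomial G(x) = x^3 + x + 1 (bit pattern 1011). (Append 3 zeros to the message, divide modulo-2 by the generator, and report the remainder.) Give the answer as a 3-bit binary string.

111

Append 3 zeros: 11010001001000. Divide by 1011 (XOR where the leading bit is 1):
  pos 0: 1101 XOR 1011 = 0110
  pos 1: 1100 XOR 1011 = 0111
  pos 2: 1110 XOR 1011 = 0101
  pos 3: 1010 XOR 1011 = 0001
  pos 6: 1100 XOR 1011 = 0111
  pos 7: 1111 XOR 1011 = 0100
  pos 8: 1000 XOR 1011 = 0011
  pos 10: 1100 XOR 1011 = 0111
Remainder (last 3 bits) = 111. This is the CRC / FCS.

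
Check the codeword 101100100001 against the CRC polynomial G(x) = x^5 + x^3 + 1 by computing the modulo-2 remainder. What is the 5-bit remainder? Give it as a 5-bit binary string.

Modulo-2 division of 101100100001 by 101001:
  pos 0: 101100 XOR 101001 = 000101
  pos 3: 101100 XOR 101001 = 000101
  pos 6: 101001 XOR 101001 = 000000
Remainder = 00000 (zero — the frame passes the CRC check).

00000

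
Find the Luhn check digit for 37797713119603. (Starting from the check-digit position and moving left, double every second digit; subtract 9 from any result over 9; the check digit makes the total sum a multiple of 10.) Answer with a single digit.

6

Partial digits right→left: 3 0 6 9 1 1 3 1 7 7 9 7 7 3
Double every second digit counting from the check-digit position (so the 1st, 3rd, 5th, ... of the partial from the right).
  doubled (with −9 where >9): 6 3 2 6 5 9 5 → sum 36
  kept as-is: 0 9 1 1 7 7 3 → sum 28
Total = 36 + 28 = 64.
Check digit = (10 − (64 mod 10)) mod 10 = 6.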